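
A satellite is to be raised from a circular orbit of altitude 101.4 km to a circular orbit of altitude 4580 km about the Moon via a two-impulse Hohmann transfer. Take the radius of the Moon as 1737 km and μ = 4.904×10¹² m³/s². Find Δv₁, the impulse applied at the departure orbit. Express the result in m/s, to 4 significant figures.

r₁ = 1737 + 101.4 = 1838.4 km = 1.8384×10⁶ m.
r₂ = 1737 + 4580 = 6317.0 km = 6.3170×10⁶ m.
Transfer ellipse a_t = (r₁ + r₂)/2 = 4.078×10⁶ m.
At r₁: circular v_c1 = √(μ/r₁) = 1633 m/s; transfer-perilune v_p = √[μ(2/r₁ − 1/a_t)] = 2033 m/s.
Δv₁ = v_p − v_c1 = 399.6 m/s.

Δv ≈ 399.6 m/s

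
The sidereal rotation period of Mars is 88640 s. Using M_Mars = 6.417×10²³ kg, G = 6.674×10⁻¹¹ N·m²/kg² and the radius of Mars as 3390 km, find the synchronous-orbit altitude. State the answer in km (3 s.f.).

h_sync ≈ 17000 km

μ = GM = 6.674×10⁻¹¹ × 6.417×10²³ = 4.283×10¹³ m³/s².
A synchronous orbit has period T, so by Kepler's third law a = (μT²/4π²)^(1/3).
μT²/4π² = 4.283×10¹³ × (8.864×10⁴)² / 39.48 = 8.524×10²¹ m³.
a = 2.043×10⁷ m = 20427 km.
Altitude h = a − R = 20427 − 3390 = 17037 km.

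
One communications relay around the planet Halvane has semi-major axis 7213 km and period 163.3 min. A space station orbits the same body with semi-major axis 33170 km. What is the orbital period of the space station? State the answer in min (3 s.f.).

T₂ ≈ 1610 min

Kepler's third law: T² ∝ a³, so T₂ = T₁ (a₂/a₁)^(3/2).
a₂/a₁ = 4.599, (a₂/a₁)^(3/2) = 9.862.
T₂ = 163.3 × 9.862 = 1610 min.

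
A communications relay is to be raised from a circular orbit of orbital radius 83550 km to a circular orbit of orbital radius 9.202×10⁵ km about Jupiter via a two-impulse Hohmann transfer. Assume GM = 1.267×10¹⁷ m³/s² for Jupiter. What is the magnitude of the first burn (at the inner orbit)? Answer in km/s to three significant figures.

Δv ≈ 13.8 km/s

r₁ = 83550 km = 8.355×10⁷ m.
r₂ = 9.202×10⁵ km = 9.202×10⁸ m.
Transfer ellipse a_t = (r₁ + r₂)/2 = 5.019×10⁸ m.
At r₁: circular v_c1 = √(μ/r₁) = 38940 m/s; transfer-perijove v_p = √[μ(2/r₁ − 1/a_t)] = 52730 m/s.
Δv₁ = v_p − v_c1 = 13790 m/s.
= 13.79 km/s.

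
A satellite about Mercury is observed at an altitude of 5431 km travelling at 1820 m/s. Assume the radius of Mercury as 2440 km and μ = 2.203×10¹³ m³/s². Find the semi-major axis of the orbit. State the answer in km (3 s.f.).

r = 2440 + 5431 = 7871.0 km = 7.871×10⁶ m.
Vis-viva rearranged: 1/a = 2/r − v²/μ = 2.541×10⁻⁷ − 1.504×10⁻⁷ = 1.037×10⁻⁷ m⁻¹.
a = 9.640×10⁶ m = 9639.6 km.

a ≈ 9640 km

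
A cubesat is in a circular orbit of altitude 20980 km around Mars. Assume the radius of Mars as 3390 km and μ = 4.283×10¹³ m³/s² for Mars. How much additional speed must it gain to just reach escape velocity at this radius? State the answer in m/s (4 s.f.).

r = 3390 + 20980 = 24370 km = 2.4370×10⁷ m.
Circular speed v_c = √(μ/r) = 1326 m/s.
Escape speed v_esc = √(2μ/r) = √2 × v_c = 1875 m/s.
Δv = v_esc − v_c = 549.1 m/s.

Δv ≈ 549.1 m/s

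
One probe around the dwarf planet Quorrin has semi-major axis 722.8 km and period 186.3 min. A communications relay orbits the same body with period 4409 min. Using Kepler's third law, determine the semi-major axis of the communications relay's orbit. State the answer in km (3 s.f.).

a₂ ≈ 5960 km

Kepler's third law: a³ ∝ T², so a₂ = a₁ (T₂/T₁)^(2/3).
T₂/T₁ = 23.67, (T₂/T₁)^(2/3) = 8.243.
a₂ = 722.8 × 8.243 = 5958 km.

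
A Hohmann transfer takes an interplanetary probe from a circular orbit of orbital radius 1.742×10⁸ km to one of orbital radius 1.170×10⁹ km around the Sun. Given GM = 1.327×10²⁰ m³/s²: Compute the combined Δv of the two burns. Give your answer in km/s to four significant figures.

r₁ = 1.742×10⁸ km = 1.742×10¹¹ m.
r₂ = 1.170×10⁹ km = 1.170×10¹² m.
Transfer ellipse a_t = (r₁ + r₂)/2 = 6.721×10¹¹ m.
At r₁: circular v_c1 = √(μ/r₁) = 27600 m/s; transfer-perihelion v_p = √[μ(2/r₁ − 1/a_t)] = 36420 m/s.
Δv₁ = v_p − v_c1 = 8815 m/s.
At r₂: circular v_c2 = √(μ/r₂) = 10650 m/s; transfer-aphelion v_a = √[μ(2/r₂ − 1/a_t)] = 5422 m/s.
Δv₂ = v_c2 − v_a = 5228 m/s.
Total Δv = Δv₁ + Δv₂ = 14040 m/s = 14.04 km/s.

Δv_total ≈ 14.04 km/s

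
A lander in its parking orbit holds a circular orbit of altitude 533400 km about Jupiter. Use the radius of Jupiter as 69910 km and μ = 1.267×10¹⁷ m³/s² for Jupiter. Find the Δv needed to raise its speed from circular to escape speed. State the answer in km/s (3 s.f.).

Δv ≈ 6.00 km/s

r = 69910 + 533400 = 603310 km = 6.0331×10⁸ m.
Circular speed v_c = √(μ/r) = 14490 m/s.
Escape speed v_esc = √(2μ/r) = √2 × v_c = 20490 m/s.
Δv = v_esc − v_c = 6003 m/s = 6.003 km/s.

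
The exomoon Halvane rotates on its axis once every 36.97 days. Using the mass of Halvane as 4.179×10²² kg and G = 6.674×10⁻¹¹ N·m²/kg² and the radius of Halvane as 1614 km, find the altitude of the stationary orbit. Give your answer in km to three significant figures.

h_sync ≈ 88000 km

μ = GM = 6.674×10⁻¹¹ × 4.179×10²² = 2.789×10¹² m³/s².
T = 36.97 days = 3.194×10⁶ s.
A synchronous orbit has period T, so by Kepler's third law a = (μT²/4π²)^(1/3).
μT²/4π² = 2.789×10¹² × (3.194×10⁶)² / 39.48 = 7.208×10²³ m³.
a = 8.966×10⁷ m = 89662 km.
Altitude h = a − R = 89662 − 1614 = 88048 km.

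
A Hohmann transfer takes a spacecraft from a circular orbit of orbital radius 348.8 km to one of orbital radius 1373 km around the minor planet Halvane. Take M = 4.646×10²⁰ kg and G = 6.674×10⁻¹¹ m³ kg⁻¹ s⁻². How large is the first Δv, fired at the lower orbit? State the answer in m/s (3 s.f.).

μ = GM = 6.674×10⁻¹¹ × 4.646×10²⁰ = 3.101×10¹⁰ m³/s².
r₁ = 348.8 km = 3.488×10⁵ m.
r₂ = 1373 km = 1.373×10⁶ m.
Transfer ellipse a_t = (r₁ + r₂)/2 = 8.609×10⁵ m.
At r₁: circular v_c1 = √(μ/r₁) = 298.2 m/s; transfer-periapsis v_p = √[μ(2/r₁ − 1/a_t)] = 376.5 m/s.
Δv₁ = v_p − v_c1 = 78.38 m/s.

Δv ≈ 78.4 m/s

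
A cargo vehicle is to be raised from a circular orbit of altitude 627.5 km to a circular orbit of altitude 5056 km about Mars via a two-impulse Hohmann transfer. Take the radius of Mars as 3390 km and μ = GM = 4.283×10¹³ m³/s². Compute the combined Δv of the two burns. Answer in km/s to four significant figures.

Δv_total ≈ 0.9799 km/s

r₁ = 3390 + 627.5 = 4017.5 km = 4.0175×10⁶ m.
r₂ = 3390 + 5056 = 8446.0 km = 8.4460×10⁶ m.
Transfer ellipse a_t = (r₁ + r₂)/2 = 6.232×10⁶ m.
At r₁: circular v_c1 = √(μ/r₁) = 3265 m/s; transfer-periapsis v_p = √[μ(2/r₁ − 1/a_t)] = 3801 m/s.
Δv₁ = v_p − v_c1 = 536.1 m/s.
At r₂: circular v_c2 = √(μ/r₂) = 2252 m/s; transfer-apoapsis v_a = √[μ(2/r₂ − 1/a_t)] = 1808 m/s.
Δv₂ = v_c2 − v_a = 443.8 m/s.
Total Δv = Δv₁ + Δv₂ = 979.9 m/s = 0.9799 km/s.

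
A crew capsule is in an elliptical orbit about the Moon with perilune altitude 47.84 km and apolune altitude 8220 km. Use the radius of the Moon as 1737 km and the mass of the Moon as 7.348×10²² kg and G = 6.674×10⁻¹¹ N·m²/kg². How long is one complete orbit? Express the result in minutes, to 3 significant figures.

T ≈ 673 minutes

μ = GM = 6.674×10⁻¹¹ × 7.348×10²² = 4.904×10¹² m³/s².
r_p = 1737 + 47.84 = 1784.8 km = 1.7848×10⁶ m.
r_a = 1737 + 8220 = 9957.0 km = 9.9570×10⁶ m.
Semi-major axis a = (r_p + r_a)/2 = (1784.8 + 9957.0)/2 = 5870.9 km = 5.871×10⁶ m.
By Kepler's third law T = 2π√(a³/μ) = 2π × 6.424×10³ = 4.036×10⁴ s.
= 672.7 minutes.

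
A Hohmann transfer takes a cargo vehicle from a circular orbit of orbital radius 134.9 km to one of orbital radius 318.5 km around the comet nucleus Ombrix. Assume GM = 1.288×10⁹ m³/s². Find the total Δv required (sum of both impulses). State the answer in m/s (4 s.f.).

r₁ = 134.9 km = 1.349×10⁵ m.
r₂ = 318.5 km = 3.185×10⁵ m.
Transfer ellipse a_t = (r₁ + r₂)/2 = 2.267×10⁵ m.
At r₁: circular v_c1 = √(μ/r₁) = 97.71 m/s; transfer-periapsis v_p = √[μ(2/r₁ − 1/a_t)] = 115.8 m/s.
Δv₁ = v_p − v_c1 = 18.11 m/s.
At r₂: circular v_c2 = √(μ/r₂) = 63.59 m/s; transfer-apoapsis v_a = √[μ(2/r₂ − 1/a_t)] = 49.06 m/s.
Δv₂ = v_c2 − v_a = 14.54 m/s.
Total Δv = Δv₁ + Δv₂ = 32.64 m/s.

Δv_total ≈ 32.64 m/s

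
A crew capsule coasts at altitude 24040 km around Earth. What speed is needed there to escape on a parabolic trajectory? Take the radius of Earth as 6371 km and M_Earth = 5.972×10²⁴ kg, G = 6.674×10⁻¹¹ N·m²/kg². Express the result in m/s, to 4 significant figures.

v_esc ≈ 5120 m/s

μ = GM = 6.674×10⁻¹¹ × 5.972×10²⁴ = 3.986×10¹⁴ m³/s².
r = 6371 + 24040 = 30411 km = 3.0411×10⁷ m.
Escape speed v_esc = √(2μ/r) = √(2 × 3.986×10¹⁴ / 3.041×10⁷) = √(2.621×10⁷) = 5120 m/s.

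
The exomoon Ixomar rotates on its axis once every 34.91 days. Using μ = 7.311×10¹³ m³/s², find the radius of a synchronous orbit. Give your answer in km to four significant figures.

r_sync ≈ 2.564×10⁵ km

T = 34.91 days = 3.016×10⁶ s.
A synchronous orbit has period T, so by Kepler's third law a = (μT²/4π²)^(1/3).
μT²/4π² = 7.311×10¹³ × (3.016×10⁶)² / 39.48 = 1.685×10²⁵ m³.
a = 2.564×10⁸ m = 2.5636×10⁵ km.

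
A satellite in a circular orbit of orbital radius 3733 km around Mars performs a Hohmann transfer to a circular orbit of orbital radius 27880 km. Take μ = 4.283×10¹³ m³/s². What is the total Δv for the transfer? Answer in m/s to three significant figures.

Δv_total ≈ 1750 m/s

r₁ = 3733 km = 3.733×10⁶ m.
r₂ = 27880 km = 2.788×10⁷ m.
Transfer ellipse a_t = (r₁ + r₂)/2 = 1.581×10⁷ m.
At r₁: circular v_c1 = √(μ/r₁) = 3387 m/s; transfer-periapsis v_p = √[μ(2/r₁ − 1/a_t)] = 4499 m/s.
Δv₁ = v_p − v_c1 = 1111 m/s.
At r₂: circular v_c2 = √(μ/r₂) = 1239 m/s; transfer-apoapsis v_a = √[μ(2/r₂ − 1/a_t)] = 602.3 m/s.
Δv₂ = v_c2 − v_a = 637.1 m/s.
Total Δv = Δv₁ + Δv₂ = 1748 m/s.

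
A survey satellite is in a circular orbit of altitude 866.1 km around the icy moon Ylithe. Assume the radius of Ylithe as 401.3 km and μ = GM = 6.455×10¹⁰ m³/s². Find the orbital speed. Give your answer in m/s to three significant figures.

v ≈ 226 m/s

r = 401.3 + 866.1 = 1267.4 km = 1.2674×10⁶ m.
For a circular orbit v = √(μ/r) = √(6.455×10¹⁰ / 1.267×10⁶) = √(5.093×10⁴) = 225.7 m/s.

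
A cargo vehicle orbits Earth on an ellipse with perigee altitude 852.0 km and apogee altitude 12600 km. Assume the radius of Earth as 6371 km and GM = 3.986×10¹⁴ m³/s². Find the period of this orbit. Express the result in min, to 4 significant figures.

r_p = 6371 + 852.0 = 7223.0 km = 7.2230×10⁶ m.
r_a = 6371 + 12600 = 18971 km = 1.8971×10⁷ m.
Semi-major axis a = (r_p + r_a)/2 = (7223.0 + 18971)/2 = 13097 km = 1.310×10⁷ m.
By Kepler's third law T = 2π√(a³/μ) = 2π × 2.374×10³ = 1.492×10⁴ s.
= 248.6 min.

T ≈ 248.6 min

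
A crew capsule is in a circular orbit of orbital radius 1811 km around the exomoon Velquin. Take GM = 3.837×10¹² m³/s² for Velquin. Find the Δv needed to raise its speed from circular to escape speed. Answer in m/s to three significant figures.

r = 1811 km = 1.811×10⁶ m.
Circular speed v_c = √(μ/r) = 1456 m/s.
Escape speed v_esc = √(2μ/r) = √2 × v_c = 2059 m/s.
Δv = v_esc − v_c = 602.9 m/s.

Δv ≈ 603 m/s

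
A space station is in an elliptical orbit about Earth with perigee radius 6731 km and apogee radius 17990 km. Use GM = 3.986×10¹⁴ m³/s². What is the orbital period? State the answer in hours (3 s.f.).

T ≈ 3.80 hours

Semi-major axis a = (r_p + r_a)/2 = (6731.0 + 17990)/2 = 12360 km = 1.236×10⁷ m.
By Kepler's third law T = 2π√(a³/μ) = 2π × 2.177×10³ = 1.368×10⁴ s.
= 3.799 hours.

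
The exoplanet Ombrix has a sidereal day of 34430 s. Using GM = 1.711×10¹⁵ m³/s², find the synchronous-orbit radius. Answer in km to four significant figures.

r_sync ≈ 37180 km

A synchronous orbit has period T, so by Kepler's third law a = (μT²/4π²)^(1/3).
μT²/4π² = 1.711×10¹⁵ × (3.443×10⁴)² / 39.48 = 5.138×10²² m³.
a = 3.718×10⁷ m = 37175 km.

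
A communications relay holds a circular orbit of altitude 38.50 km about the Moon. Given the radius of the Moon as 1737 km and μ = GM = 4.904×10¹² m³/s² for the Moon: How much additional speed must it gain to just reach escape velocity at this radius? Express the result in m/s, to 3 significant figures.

r = 1737 + 38.50 = 1775.5 km = 1.7755×10⁶ m.
Circular speed v_c = √(μ/r) = 1662 m/s.
Escape speed v_esc = √(2μ/r) = √2 × v_c = 2350 m/s.
Δv = v_esc − v_c = 688.4 m/s.

Δv ≈ 688 m/s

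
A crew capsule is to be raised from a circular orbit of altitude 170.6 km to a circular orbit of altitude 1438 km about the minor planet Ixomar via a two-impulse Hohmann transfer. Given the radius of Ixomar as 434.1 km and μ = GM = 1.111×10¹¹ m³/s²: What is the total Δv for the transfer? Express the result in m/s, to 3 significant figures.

r₁ = 434.1 + 170.6 = 604.70 km = 6.0470×10⁵ m.
r₂ = 434.1 + 1438 = 1872.1 km = 1.8721×10⁶ m.
Transfer ellipse a_t = (r₁ + r₂)/2 = 1.238×10⁶ m.
At r₁: circular v_c1 = √(μ/r₁) = 428.6 m/s; transfer-periapsis v_p = √[μ(2/r₁ − 1/a_t)] = 527.0 m/s.
Δv₁ = v_p − v_c1 = 98.38 m/s.
At r₂: circular v_c2 = √(μ/r₂) = 243.6 m/s; transfer-apoapsis v_a = √[μ(2/r₂ − 1/a_t)] = 170.2 m/s.
Δv₂ = v_c2 − v_a = 73.38 m/s.
Total Δv = Δv₁ + Δv₂ = 171.8 m/s.

Δv_total ≈ 172 m/s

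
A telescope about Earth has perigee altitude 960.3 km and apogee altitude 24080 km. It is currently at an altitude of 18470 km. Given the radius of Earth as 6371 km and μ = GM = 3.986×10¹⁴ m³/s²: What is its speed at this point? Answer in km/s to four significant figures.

v ≈ 3.315 km/s

r_p = 6371 + 960.3 = 7331.3 km = 7.3313×10⁶ m.
r_a = 6371 + 24080 = 30451 km = 3.0451×10⁷ m.
r = 6371 + 18470 = 24841 km = 2.484×10⁷ m.
Semi-major axis a = (r_p + r_a)/2 = 18891 km = 1.889×10⁷ m.
Vis-viva: v² = μ(2/r − 1/a) = 3.986×10¹⁴ × (8.051×10⁻⁸ − 5.293×10⁻⁸) = 1.099×10⁷ m²/s².
v = 3315 m/s = 3.315 km/s.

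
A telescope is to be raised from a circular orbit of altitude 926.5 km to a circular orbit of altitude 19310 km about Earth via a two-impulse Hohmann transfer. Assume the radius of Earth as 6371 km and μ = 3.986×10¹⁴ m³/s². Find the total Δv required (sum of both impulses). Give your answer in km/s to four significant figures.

r₁ = 6371 + 926.5 = 7297.5 km = 7.2975×10⁶ m.
r₂ = 6371 + 19310 = 25681 km = 2.5681×10⁷ m.
Transfer ellipse a_t = (r₁ + r₂)/2 = 1.649×10⁷ m.
At r₁: circular v_c1 = √(μ/r₁) = 7391 m/s; transfer-perigee v_p = √[μ(2/r₁ − 1/a_t)] = 9223 m/s.
Δv₁ = v_p − v_c1 = 1833 m/s.
At r₂: circular v_c2 = √(μ/r₂) = 3940 m/s; transfer-apogee v_a = √[μ(2/r₂ − 1/a_t)] = 2621 m/s.
Δv₂ = v_c2 − v_a = 1319 m/s.
Total Δv = Δv₁ + Δv₂ = 3151 m/s = 3.151 km/s.

Δv_total ≈ 3.151 km/s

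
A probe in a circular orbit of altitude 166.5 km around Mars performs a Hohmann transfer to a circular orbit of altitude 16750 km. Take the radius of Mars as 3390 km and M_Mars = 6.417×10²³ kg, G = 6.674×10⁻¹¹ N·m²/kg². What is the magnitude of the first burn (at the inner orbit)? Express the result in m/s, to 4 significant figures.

μ = GM = 6.674×10⁻¹¹ × 6.417×10²³ = 4.283×10¹³ m³/s².
r₁ = 3390 + 166.5 = 3556.5 km = 3.5565×10⁶ m.
r₂ = 3390 + 16750 = 20140 km = 2.0140×10⁷ m.
Transfer ellipse a_t = (r₁ + r₂)/2 = 1.185×10⁷ m.
At r₁: circular v_c1 = √(μ/r₁) = 3470 m/s; transfer-periapsis v_p = √[μ(2/r₁ − 1/a_t)] = 4524 m/s.
Δv₁ = v_p − v_c1 = 1054 m/s.

Δv ≈ 1054 m/s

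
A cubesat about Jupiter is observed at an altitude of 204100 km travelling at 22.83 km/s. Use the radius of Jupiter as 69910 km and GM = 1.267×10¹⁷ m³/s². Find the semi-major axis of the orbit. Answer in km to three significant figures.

a ≈ 3.14×10⁵ km

r = 69910 + 204100 = 2.7401×10⁵ km = 2.740×10⁸ m.
Vis-viva rearranged: 1/a = 2/r − v²/μ = 7.299×10⁻⁹ − 4.114×10⁻⁹ = 3.185×10⁻⁹ m⁻¹.
a = 3.139×10⁸ m = 3.1394×10⁵ km.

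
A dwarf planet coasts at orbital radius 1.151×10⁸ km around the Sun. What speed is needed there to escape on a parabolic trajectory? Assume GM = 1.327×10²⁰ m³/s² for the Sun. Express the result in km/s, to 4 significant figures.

v_esc ≈ 48.02 km/s

r = 1.151×10⁸ km = 1.151×10¹¹ m.
Escape speed v_esc = √(2μ/r) = √(2 × 1.327×10²⁰ / 1.151×10¹¹) = √(2.306×10⁹) = 48020 m/s.
= 48.02 km/s.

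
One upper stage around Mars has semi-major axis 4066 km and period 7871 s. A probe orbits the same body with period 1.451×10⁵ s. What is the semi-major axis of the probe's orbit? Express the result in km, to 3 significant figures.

a₂ ≈ 28400 km

Kepler's third law: a³ ∝ T², so a₂ = a₁ (T₂/T₁)^(2/3).
T₂/T₁ = 18.43, (T₂/T₁)^(2/3) = 6.978.
a₂ = 4066 × 6.978 = 28370 km.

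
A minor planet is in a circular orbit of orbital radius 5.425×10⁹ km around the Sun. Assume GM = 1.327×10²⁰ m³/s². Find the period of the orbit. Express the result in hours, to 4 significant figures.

r = 5.425×10⁹ km = 5.425×10¹² m.
Kepler's third law: T = 2π√(r³/μ) = 2π√((5.425×10¹²)³ / 1.327×10²⁰).
r³/μ = 1.203×10¹⁸ s², so T = 2π × 1.097×10⁹ = 6.892×10⁹ s.
Converting: 6.892×10⁹ s ÷ 3600 = 1.914×10⁶ hours.

T ≈ 1914000 hours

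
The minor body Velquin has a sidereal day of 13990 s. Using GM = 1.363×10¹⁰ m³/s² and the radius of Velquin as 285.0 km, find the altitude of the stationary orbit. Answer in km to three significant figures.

h_sync ≈ 122 km

A synchronous orbit has period T, so by Kepler's third law a = (μT²/4π²)^(1/3).
μT²/4π² = 1.363×10¹⁰ × (1.399×10⁴)² / 39.48 = 6.757×10¹⁶ m³.
a = 4.073×10⁵ m = 407.31 km.
Altitude h = a − R = 407.31 − 285.0 = 122.31 km.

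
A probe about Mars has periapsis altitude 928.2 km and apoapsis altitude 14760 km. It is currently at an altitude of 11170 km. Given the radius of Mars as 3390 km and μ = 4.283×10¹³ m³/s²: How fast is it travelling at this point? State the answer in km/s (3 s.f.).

r_p = 3390 + 928.2 = 4318.2 km = 4.3182×10⁶ m.
r_a = 3390 + 14760 = 18150 km = 1.8150×10⁷ m.
r = 3390 + 11170 = 14560 km = 1.456×10⁷ m.
Semi-major axis a = (r_p + r_a)/2 = 11234 km = 1.123×10⁷ m.
Vis-viva: v² = μ(2/r − 1/a) = 4.283×10¹³ × (1.374×10⁻⁷ − 8.901×10⁻⁸) = 2.071×10⁶ m²/s².
v = 1439 m/s = 1.439 km/s.

v ≈ 1.44 km/s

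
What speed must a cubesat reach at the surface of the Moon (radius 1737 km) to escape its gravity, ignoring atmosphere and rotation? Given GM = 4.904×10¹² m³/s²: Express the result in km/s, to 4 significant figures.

r = R = 1.737×10⁶ m.
Escape speed v_esc = √(2μ/r) = √(2 × 4.904×10¹² / 1.737×10⁶) = √(5.647×10⁶) = 2376 m/s.
= 2.376 km/s.

v_esc ≈ 2.376 km/s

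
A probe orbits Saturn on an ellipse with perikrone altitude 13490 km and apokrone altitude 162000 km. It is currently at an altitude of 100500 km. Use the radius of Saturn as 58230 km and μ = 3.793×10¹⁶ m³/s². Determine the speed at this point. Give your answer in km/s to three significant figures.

v ≈ 14.8 km/s

r_p = 58230 + 13490 = 71720 km = 7.1720×10⁷ m.
r_a = 58230 + 162000 = 220230 km = 2.2023×10⁸ m.
r = 58230 + 100500 = 1.5873×10⁵ km = 1.587×10⁸ m.
Semi-major axis a = (r_p + r_a)/2 = 1.4598×10⁵ km = 1.460×10⁸ m.
Vis-viva: v² = μ(2/r − 1/a) = 3.793×10¹⁶ × (1.260×10⁻⁸ − 6.850×10⁻⁹) = 2.181×10⁸ m²/s².
v = 14770 m/s = 14.77 km/s.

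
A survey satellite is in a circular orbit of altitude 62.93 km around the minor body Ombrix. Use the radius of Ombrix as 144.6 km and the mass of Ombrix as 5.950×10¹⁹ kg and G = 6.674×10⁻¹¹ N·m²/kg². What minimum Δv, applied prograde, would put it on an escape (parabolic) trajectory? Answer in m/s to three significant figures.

μ = GM = 6.674×10⁻¹¹ × 5.950×10¹⁹ = 3.971×10⁹ m³/s².
r = 144.6 + 62.93 = 207.53 km = 2.0753×10⁵ m.
Circular speed v_c = √(μ/r) = 138.3 m/s.
Escape speed v_esc = √(2μ/r) = √2 × v_c = 195.6 m/s.
Δv = v_esc − v_c = 57.30 m/s.

Δv ≈ 57.3 m/s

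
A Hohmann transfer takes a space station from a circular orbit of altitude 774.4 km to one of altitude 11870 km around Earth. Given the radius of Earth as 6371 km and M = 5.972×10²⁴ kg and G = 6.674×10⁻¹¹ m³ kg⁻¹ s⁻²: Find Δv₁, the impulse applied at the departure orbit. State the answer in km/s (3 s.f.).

μ = GM = 6.674×10⁻¹¹ × 5.972×10²⁴ = 3.986×10¹⁴ m³/s².
r₁ = 6371 + 774.4 = 7145.4 km = 7.1454×10⁶ m.
r₂ = 6371 + 11870 = 18241 km = 1.8241×10⁷ m.
Transfer ellipse a_t = (r₁ + r₂)/2 = 1.269×10⁷ m.
At r₁: circular v_c1 = √(μ/r₁) = 7469 m/s; transfer-perigee v_p = √[μ(2/r₁ − 1/a_t)] = 8953 m/s.
Δv₁ = v_p − v_c1 = 1485 m/s.
= 1.485 km/s.

Δv ≈ 1.48 km/s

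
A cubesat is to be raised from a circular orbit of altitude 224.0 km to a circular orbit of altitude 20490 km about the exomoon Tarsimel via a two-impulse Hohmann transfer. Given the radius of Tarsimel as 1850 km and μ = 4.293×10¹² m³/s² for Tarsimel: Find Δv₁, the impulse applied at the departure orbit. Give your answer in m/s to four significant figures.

Δv ≈ 507.6 m/s

r₁ = 1850 + 224.0 = 2074.0 km = 2.0740×10⁶ m.
r₂ = 1850 + 20490 = 22340 km = 2.2340×10⁷ m.
Transfer ellipse a_t = (r₁ + r₂)/2 = 1.221×10⁷ m.
At r₁: circular v_c1 = √(μ/r₁) = 1439 m/s; transfer-periapsis v_p = √[μ(2/r₁ − 1/a_t)] = 1946 m/s.
Δv₁ = v_p − v_c1 = 507.6 m/s.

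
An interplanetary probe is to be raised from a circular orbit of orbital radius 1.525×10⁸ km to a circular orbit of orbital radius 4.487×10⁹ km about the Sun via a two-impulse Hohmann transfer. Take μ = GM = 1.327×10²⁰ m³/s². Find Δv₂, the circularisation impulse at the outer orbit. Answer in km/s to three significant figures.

r₁ = 1.525×10⁸ km = 1.525×10¹¹ m.
r₂ = 4.487×10⁹ km = 4.487×10¹² m.
Transfer ellipse a_t = (r₁ + r₂)/2 = 2.320×10¹² m.
At r₁: circular v_c1 = √(μ/r₁) = 29500 m/s; transfer-perihelion v_p = √[μ(2/r₁ − 1/a_t)] = 41030 m/s.
At r₂: circular v_c2 = √(μ/r₂) = 5438 m/s; transfer-aphelion v_a = √[μ(2/r₂ − 1/a_t)] = 1394 m/s.
Δv₂ = v_c2 − v_a = 4044 m/s.
= 4.044 km/s.

Δv ≈ 4.04 km/s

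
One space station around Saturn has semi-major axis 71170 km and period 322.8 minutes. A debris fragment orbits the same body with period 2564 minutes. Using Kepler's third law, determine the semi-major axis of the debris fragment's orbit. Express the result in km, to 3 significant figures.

a₂ ≈ 2.83×10⁵ km

Kepler's third law: a³ ∝ T², so a₂ = a₁ (T₂/T₁)^(2/3).
T₂/T₁ = 7.943, (T₂/T₁)^(2/3) = 3.981.
a₂ = 71170 × 3.981 = 2.833×10⁵ km.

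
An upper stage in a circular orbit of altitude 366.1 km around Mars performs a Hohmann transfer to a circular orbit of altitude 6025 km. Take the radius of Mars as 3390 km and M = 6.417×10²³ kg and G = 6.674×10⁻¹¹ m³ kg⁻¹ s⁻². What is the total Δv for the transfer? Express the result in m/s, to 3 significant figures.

Δv_total ≈ 1180 m/s

μ = GM = 6.674×10⁻¹¹ × 6.417×10²³ = 4.283×10¹³ m³/s².
r₁ = 3390 + 366.1 = 3756.1 km = 3.7561×10⁶ m.
r₂ = 3390 + 6025 = 9415.0 km = 9.4150×10⁶ m.
Transfer ellipse a_t = (r₁ + r₂)/2 = 6.586×10⁶ m.
At r₁: circular v_c1 = √(μ/r₁) = 3377 m/s; transfer-periapsis v_p = √[μ(2/r₁ − 1/a_t)] = 4037 m/s.
Δv₁ = v_p − v_c1 = 660.7 m/s.
At r₂: circular v_c2 = √(μ/r₂) = 2133 m/s; transfer-apoapsis v_a = √[μ(2/r₂ − 1/a_t)] = 1611 m/s.
Δv₂ = v_c2 − v_a = 522.1 m/s.
Total Δv = Δv₁ + Δv₂ = 1183 m/s.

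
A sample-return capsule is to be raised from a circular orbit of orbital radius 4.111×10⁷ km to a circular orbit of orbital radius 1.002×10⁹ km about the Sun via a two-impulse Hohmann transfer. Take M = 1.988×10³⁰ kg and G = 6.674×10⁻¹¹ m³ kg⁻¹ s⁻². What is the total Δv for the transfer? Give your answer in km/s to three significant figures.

μ = GM = 6.674×10⁻¹¹ × 1.988×10³⁰ = 1.327×10²⁰ m³/s².
r₁ = 4.111×10⁷ km = 4.111×10¹⁰ m.
r₂ = 1.002×10⁹ km = 1.002×10¹² m.
Transfer ellipse a_t = (r₁ + r₂)/2 = 5.216×10¹¹ m.
At r₁: circular v_c1 = √(μ/r₁) = 56810 m/s; transfer-perihelion v_p = √[μ(2/r₁ − 1/a_t)] = 78740 m/s.
Δv₁ = v_p − v_c1 = 21930 m/s.
At r₂: circular v_c2 = √(μ/r₂) = 11510 m/s; transfer-aphelion v_a = √[μ(2/r₂ − 1/a_t)] = 3231 m/s.
Δv₂ = v_c2 − v_a = 8276 m/s.
Total Δv = Δv₁ + Δv₂ = 30210 m/s = 30.21 km/s.

Δv_total ≈ 30.2 km/s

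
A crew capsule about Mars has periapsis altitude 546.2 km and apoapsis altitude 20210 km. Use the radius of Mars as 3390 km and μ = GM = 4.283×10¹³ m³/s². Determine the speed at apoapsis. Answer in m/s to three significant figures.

r_p = 3390 + 546.2 = 3936.2 km = 3.9362×10⁶ m.
r_a = 3390 + 20210 = 23600 km = 2.3600×10⁷ m.
Semi-major axis a = (r_p + r_a)/2 = 13768 km = 1.377×10⁷ m.
Vis-viva: v² = μ(2/r − 1/a) = 4.283×10¹³ × (8.475×10⁻⁸ − 7.263×10⁻⁸) = 5.188×10⁵ m²/s².
v = 720.3 m/s.

v ≈ 720 m/s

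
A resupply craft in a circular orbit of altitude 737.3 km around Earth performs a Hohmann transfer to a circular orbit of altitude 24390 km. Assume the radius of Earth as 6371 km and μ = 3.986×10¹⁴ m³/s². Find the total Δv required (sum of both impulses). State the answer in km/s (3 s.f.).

r₁ = 6371 + 737.3 = 7108.3 km = 7.1083×10⁶ m.
r₂ = 6371 + 24390 = 30761 km = 3.0761×10⁷ m.
Transfer ellipse a_t = (r₁ + r₂)/2 = 1.893×10⁷ m.
At r₁: circular v_c1 = √(μ/r₁) = 7488 m/s; transfer-perigee v_p = √[μ(2/r₁ − 1/a_t)] = 9545 m/s.
Δv₁ = v_p − v_c1 = 2056 m/s.
At r₂: circular v_c2 = √(μ/r₂) = 3600 m/s; transfer-apogee v_a = √[μ(2/r₂ − 1/a_t)] = 2206 m/s.
Δv₂ = v_c2 − v_a = 1394 m/s.
Total Δv = Δv₁ + Δv₂ = 3450 m/s = 3.450 km/s.

Δv_total ≈ 3.45 km/s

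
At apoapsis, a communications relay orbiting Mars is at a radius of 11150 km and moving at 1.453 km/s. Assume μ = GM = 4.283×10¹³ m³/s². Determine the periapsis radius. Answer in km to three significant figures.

periapsis radius ≈ 4230 km

r_a = 1.115×10⁷ m.
Specific energy ε = v²/2 − μ/r = -2.786×10⁶ J/kg, so a = −μ/(2ε) = 7.688×10⁶ m.
The apsides satisfy r_p + r_a = 2a, so the periapsis radius is 2a − r_a = 4.225×10⁶ m = 4225.2 km.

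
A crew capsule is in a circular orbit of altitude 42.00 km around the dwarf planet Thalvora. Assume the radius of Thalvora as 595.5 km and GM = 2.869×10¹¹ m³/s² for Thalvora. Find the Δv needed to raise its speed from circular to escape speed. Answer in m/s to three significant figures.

r = 595.5 + 42.00 = 637.50 km = 6.3750×10⁵ m.
Circular speed v_c = √(μ/r) = 670.8 m/s.
Escape speed v_esc = √(2μ/r) = √2 × v_c = 948.7 m/s.
Δv = v_esc − v_c = 277.9 m/s.

Δv ≈ 278 m/s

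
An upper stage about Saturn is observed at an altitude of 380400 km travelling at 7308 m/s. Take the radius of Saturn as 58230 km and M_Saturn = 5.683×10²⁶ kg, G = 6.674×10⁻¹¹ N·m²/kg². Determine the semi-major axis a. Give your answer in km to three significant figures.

μ = GM = 6.674×10⁻¹¹ × 5.683×10²⁶ = 3.793×10¹⁶ m³/s².
r = 58230 + 380400 = 4.3863×10⁵ km = 4.386×10⁸ m.
Vis-viva rearranged: 1/a = 2/r − v²/μ = 4.560×10⁻⁹ − 1.408×10⁻⁹ = 3.152×10⁻⁹ m⁻¹.
a = 3.173×10⁸ m = 3.1730×10⁵ km.

a ≈ 3.17×10⁵ km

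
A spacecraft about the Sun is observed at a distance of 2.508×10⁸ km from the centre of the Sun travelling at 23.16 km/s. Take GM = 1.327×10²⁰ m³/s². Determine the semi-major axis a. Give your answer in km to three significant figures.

r = 2.508×10¹¹ m.
Vis-viva rearranged: 1/a = 2/r − v²/μ = 7.974×10⁻¹² − 4.042×10⁻¹² = 3.932×10⁻¹² m⁻¹.
a = 2.543×10¹¹ m = 2.5430×10⁸ km.

a ≈ 2.54×10⁸ km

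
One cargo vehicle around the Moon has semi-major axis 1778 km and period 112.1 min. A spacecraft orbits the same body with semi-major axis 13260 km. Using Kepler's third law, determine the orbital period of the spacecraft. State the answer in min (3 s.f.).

T₂ ≈ 2280 min

Kepler's third law: T² ∝ a³, so T₂ = T₁ (a₂/a₁)^(3/2).
a₂/a₁ = 7.458, (a₂/a₁)^(3/2) = 20.37.
T₂ = 112.1 × 20.37 = 2283 min.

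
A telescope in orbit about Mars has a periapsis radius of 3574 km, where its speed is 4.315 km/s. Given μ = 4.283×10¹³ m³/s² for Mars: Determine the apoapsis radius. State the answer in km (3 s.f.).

r_p = 3.574×10⁶ m.
Specific energy ε = v²/2 − μ/r = -2.674×10⁶ J/kg, so a = −μ/(2ε) = 8.008×10⁶ m.
The apsides satisfy r_p + r_a = 2a, so the apoapsis radius is 2a − r_p = 1.244×10⁷ m = 12442 km.

apoapsis radius ≈ 12400 km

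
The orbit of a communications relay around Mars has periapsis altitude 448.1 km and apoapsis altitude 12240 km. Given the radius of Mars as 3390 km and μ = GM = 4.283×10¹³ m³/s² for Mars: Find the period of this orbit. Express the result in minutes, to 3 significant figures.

r_p = 3390 + 448.1 = 3838.1 km = 3.8381×10⁶ m.
r_a = 3390 + 12240 = 15630 km = 1.5630×10⁷ m.
Semi-major axis a = (r_p + r_a)/2 = (3838.1 + 15630)/2 = 9734.0 km = 9.734×10⁶ m.
By Kepler's third law T = 2π√(a³/μ) = 2π × 4.641×10³ = 2.916×10⁴ s.
= 486.0 minutes.

T ≈ 486 minutes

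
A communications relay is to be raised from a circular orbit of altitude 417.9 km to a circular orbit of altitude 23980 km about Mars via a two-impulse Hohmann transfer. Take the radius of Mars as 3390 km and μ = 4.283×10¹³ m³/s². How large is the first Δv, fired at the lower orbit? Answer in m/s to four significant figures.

r₁ = 3390 + 417.9 = 3807.9 km = 3.8079×10⁶ m.
r₂ = 3390 + 23980 = 27370 km = 2.7370×10⁷ m.
Transfer ellipse a_t = (r₁ + r₂)/2 = 1.559×10⁷ m.
At r₁: circular v_c1 = √(μ/r₁) = 3354 m/s; transfer-periapsis v_p = √[μ(2/r₁ − 1/a_t)] = 4444 m/s.
Δv₁ = v_p − v_c1 = 1090 m/s.

Δv ≈ 1090 m/s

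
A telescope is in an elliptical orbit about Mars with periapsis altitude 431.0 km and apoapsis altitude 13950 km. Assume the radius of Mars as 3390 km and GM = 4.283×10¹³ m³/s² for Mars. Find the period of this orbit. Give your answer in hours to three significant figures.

r_p = 3390 + 431.0 = 3821.0 km = 3.8210×10⁶ m.
r_a = 3390 + 13950 = 17340 km = 1.7340×10⁷ m.
Semi-major axis a = (r_p + r_a)/2 = (3821.0 + 17340)/2 = 10580 km = 1.058×10⁷ m.
By Kepler's third law T = 2π√(a³/μ) = 2π × 5.259×10³ = 3.304×10⁴ s.
= 9.178 hours.

T ≈ 9.18 hours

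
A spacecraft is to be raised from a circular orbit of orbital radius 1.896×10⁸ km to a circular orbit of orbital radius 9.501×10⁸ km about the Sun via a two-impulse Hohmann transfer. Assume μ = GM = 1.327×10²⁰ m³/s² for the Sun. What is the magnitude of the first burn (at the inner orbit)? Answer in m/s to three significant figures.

r₁ = 1.896×10⁸ km = 1.896×10¹¹ m.
r₂ = 9.501×10⁸ km = 9.501×10¹¹ m.
Transfer ellipse a_t = (r₁ + r₂)/2 = 5.698×10¹¹ m.
At r₁: circular v_c1 = √(μ/r₁) = 26460 m/s; transfer-perihelion v_p = √[μ(2/r₁ − 1/a_t)] = 34160 m/s.
Δv₁ = v_p − v_c1 = 7705 m/s.

Δv ≈ 7700 m/s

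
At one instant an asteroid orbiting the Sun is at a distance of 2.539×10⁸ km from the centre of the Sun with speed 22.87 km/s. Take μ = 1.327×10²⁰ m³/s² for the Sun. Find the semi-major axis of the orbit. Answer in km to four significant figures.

a ≈ 2.541×10⁸ km

r = 2.539×10¹¹ m.
Specific orbital energy ε = v²/2 − μ/r = (22870)²/2 − 1.327×10²⁰/2.539×10¹¹ = -2.611×10⁸ J/kg.
Since ε = −μ/(2a), a = −μ/(2ε) = 2.541×10¹¹ m = 2.5409×10⁸ km.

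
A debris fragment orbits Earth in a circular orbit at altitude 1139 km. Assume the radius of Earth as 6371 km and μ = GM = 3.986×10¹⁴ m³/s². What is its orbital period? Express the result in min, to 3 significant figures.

r = 6371 + 1139 = 7510.0 km = 7.5100×10⁶ m.
Kepler's third law: T = 2π√(r³/μ) = 2π√((7.510×10⁶)³ / 3.986×10¹⁴).
r³/μ = 1.063×10⁶ s², so T = 2π × 1.031×10³ = 6.477×10³ s.
Converting: 6.477×10³ s ÷ 60.00 = 107.9 min.

T ≈ 108 min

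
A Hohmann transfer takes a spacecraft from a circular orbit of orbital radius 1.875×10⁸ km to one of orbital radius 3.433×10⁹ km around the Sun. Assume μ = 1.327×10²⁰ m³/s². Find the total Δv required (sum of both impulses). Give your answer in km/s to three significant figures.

Δv_total ≈ 14.2 km/s

r₁ = 1.875×10⁸ km = 1.875×10¹¹ m.
r₂ = 3.433×10⁹ km = 3.433×10¹² m.
Transfer ellipse a_t = (r₁ + r₂)/2 = 1.810×10¹² m.
At r₁: circular v_c1 = √(μ/r₁) = 26600 m/s; transfer-perihelion v_p = √[μ(2/r₁ − 1/a_t)] = 36640 m/s.
Δv₁ = v_p − v_c1 = 10030 m/s.
At r₂: circular v_c2 = √(μ/r₂) = 6217 m/s; transfer-aphelion v_a = √[μ(2/r₂ − 1/a_t)] = 2001 m/s.
Δv₂ = v_c2 − v_a = 4216 m/s.
Total Δv = Δv₁ + Δv₂ = 14250 m/s = 14.25 km/s.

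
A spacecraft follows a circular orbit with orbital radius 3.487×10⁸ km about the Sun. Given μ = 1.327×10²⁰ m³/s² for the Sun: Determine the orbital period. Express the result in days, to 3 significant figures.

r = 3.487×10⁸ km = 3.487×10¹¹ m.
Kepler's third law: T = 2π√(r³/μ) = 2π√((3.487×10¹¹)³ / 1.327×10²⁰).
r³/μ = 3.195×10¹⁴ s², so T = 2π × 1.787×10⁷ = 1.123×10⁸ s.
Converting: 1.123×10⁸ s ÷ 86400 = 1300 days.

T ≈ 1300 days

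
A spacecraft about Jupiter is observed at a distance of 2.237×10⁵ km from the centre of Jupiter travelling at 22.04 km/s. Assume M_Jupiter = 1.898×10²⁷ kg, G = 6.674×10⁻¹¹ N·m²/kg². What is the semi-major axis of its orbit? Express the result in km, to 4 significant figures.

a ≈ 1.959×10⁵ km

μ = GM = 6.674×10⁻¹¹ × 1.898×10²⁷ = 1.267×10¹⁷ m³/s².
r = 2.237×10⁸ m.
Vis-viva rearranged: 1/a = 2/r − v²/μ = 8.941×10⁻⁹ − 3.835×10⁻⁹ = 5.106×10⁻⁹ m⁻¹.
a = 1.959×10⁸ m = 1.9586×10⁵ km.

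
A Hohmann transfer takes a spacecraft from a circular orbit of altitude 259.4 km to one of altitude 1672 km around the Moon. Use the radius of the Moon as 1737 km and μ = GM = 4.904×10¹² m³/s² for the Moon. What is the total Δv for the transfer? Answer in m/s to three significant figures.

r₁ = 1737 + 259.4 = 1996.4 km = 1.9964×10⁶ m.
r₂ = 1737 + 1672 = 3409.0 km = 3.4090×10⁶ m.
Transfer ellipse a_t = (r₁ + r₂)/2 = 2.703×10⁶ m.
At r₁: circular v_c1 = √(μ/r₁) = 1567 m/s; transfer-perilune v_p = √[μ(2/r₁ − 1/a_t)] = 1760 m/s.
Δv₁ = v_p − v_c1 = 192.9 m/s.
At r₂: circular v_c2 = √(μ/r₂) = 1199 m/s; transfer-apolune v_a = √[μ(2/r₂ − 1/a_t)] = 1031 m/s.
Δv₂ = v_c2 − v_a = 168.6 m/s.
Total Δv = Δv₁ + Δv₂ = 361.5 m/s.

Δv_total ≈ 361 m/s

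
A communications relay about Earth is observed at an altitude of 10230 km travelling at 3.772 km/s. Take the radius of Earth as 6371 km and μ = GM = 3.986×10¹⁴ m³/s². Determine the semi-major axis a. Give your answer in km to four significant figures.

a ≈ 11800 km

r = 6371 + 10230 = 16601 km = 1.660×10⁷ m.
Vis-viva rearranged: 1/a = 2/r − v²/μ = 1.205×10⁻⁷ − 3.569×10⁻⁸ = 8.478×10⁻⁸ m⁻¹.
a = 1.180×10⁷ m = 11795 km.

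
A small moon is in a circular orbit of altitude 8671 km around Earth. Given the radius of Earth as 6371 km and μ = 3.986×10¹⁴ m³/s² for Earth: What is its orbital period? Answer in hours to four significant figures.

r = 6371 + 8671 = 15042 km = 1.5042×10⁷ m.
Kepler's third law: T = 2π√(r³/μ) = 2π√((1.504×10⁷)³ / 3.986×10¹⁴).
r³/μ = 8.538×10⁶ s², so T = 2π × 2.922×10³ = 1.836×10⁴ s.
Converting: 1.836×10⁴ s ÷ 3600 = 5.100 hours.

T ≈ 5.100 hours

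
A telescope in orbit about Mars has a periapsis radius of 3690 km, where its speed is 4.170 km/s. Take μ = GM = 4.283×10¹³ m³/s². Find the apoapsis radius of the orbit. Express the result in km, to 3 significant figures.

r_p = 3.690×10⁶ m.
Specific energy ε = v²/2 − μ/r = -2.913×10⁶ J/kg, so a = −μ/(2ε) = 7.353×10⁶ m.
The apsides satisfy r_p + r_a = 2a, so the apoapsis radius is 2a − r_p = 1.102×10⁷ m = 11015 km.

apoapsis radius ≈ 11000 km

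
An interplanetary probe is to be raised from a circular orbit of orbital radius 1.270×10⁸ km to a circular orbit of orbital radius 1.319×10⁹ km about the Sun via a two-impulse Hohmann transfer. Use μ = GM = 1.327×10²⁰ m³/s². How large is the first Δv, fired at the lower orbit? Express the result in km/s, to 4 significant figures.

r₁ = 1.270×10⁸ km = 1.270×10¹¹ m.
r₂ = 1.319×10⁹ km = 1.319×10¹² m.
Transfer ellipse a_t = (r₁ + r₂)/2 = 7.230×10¹¹ m.
At r₁: circular v_c1 = √(μ/r₁) = 32320 m/s; transfer-perihelion v_p = √[μ(2/r₁ − 1/a_t)] = 43660 m/s.
Δv₁ = v_p − v_c1 = 11340 m/s.
= 11.34 km/s.

Δv ≈ 11.34 km/s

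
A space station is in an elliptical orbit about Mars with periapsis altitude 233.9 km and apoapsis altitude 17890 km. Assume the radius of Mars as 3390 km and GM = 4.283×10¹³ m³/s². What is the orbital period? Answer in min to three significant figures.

T ≈ 703 min

r_p = 3390 + 233.9 = 3623.9 km = 3.6239×10⁶ m.
r_a = 3390 + 17890 = 21280 km = 2.1280×10⁷ m.
Semi-major axis a = (r_p + r_a)/2 = (3623.9 + 21280)/2 = 12452 km = 1.245×10⁷ m.
By Kepler's third law T = 2π√(a³/μ) = 2π × 6.714×10³ = 4.219×10⁴ s.
= 703.1 min.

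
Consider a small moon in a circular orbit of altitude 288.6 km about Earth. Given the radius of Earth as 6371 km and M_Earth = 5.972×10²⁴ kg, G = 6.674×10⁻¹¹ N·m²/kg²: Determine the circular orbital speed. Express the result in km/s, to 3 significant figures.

μ = GM = 6.674×10⁻¹¹ × 5.972×10²⁴ = 3.986×10¹⁴ m³/s².
r = 6371 + 288.6 = 6659.6 km = 6.6596×10⁶ m.
For a circular orbit v = √(μ/r) = √(3.986×10¹⁴ / 6.660×10⁶) = √(5.985×10⁷) = 7736 m/s.
That is 7.736 km/s.

v ≈ 7.74 km/s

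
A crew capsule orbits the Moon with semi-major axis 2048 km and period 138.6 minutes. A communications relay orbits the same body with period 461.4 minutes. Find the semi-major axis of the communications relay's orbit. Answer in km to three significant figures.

Kepler's third law: a³ ∝ T², so a₂ = a₁ (T₂/T₁)^(2/3).
T₂/T₁ = 3.329, (T₂/T₁)^(2/3) = 2.230.
a₂ = 2048 × 2.230 = 4566 km.

a₂ ≈ 4570 km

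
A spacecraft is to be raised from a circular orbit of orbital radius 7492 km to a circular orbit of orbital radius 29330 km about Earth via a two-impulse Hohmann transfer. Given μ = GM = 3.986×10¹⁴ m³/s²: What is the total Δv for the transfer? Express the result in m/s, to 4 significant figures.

Δv_total ≈ 3247 m/s

r₁ = 7492 km = 7.492×10⁶ m.
r₂ = 29330 km = 2.933×10⁷ m.
Transfer ellipse a_t = (r₁ + r₂)/2 = 1.841×10⁷ m.
At r₁: circular v_c1 = √(μ/r₁) = 7294 m/s; transfer-perigee v_p = √[μ(2/r₁ − 1/a_t)] = 9206 m/s.
Δv₁ = v_p − v_c1 = 1912 m/s.
At r₂: circular v_c2 = √(μ/r₂) = 3686 m/s; transfer-apogee v_a = √[μ(2/r₂ − 1/a_t)] = 2352 m/s.
Δv₂ = v_c2 − v_a = 1335 m/s.
Total Δv = Δv₁ + Δv₂ = 3247 m/s.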